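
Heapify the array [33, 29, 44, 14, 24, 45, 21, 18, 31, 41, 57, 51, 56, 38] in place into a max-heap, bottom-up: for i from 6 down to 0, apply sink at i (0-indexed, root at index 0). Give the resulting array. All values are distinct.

[57, 41, 56, 31, 33, 51, 38, 18, 14, 29, 24, 44, 45, 21]

sift down from index 6:
  21 vs only child 38 at index 13, swap → [33, 29, 44, 14, 24, 45, 38, 18, 31, 41, 57, 51, 56, 21]
sift down from index 5:
  45 vs larger child 56 at index 12, swap → [33, 29, 44, 14, 24, 56, 38, 18, 31, 41, 57, 51, 45, 21]
sift down from index 4:
  24 vs larger child 57 at index 10, swap → [33, 29, 44, 14, 57, 56, 38, 18, 31, 41, 24, 51, 45, 21]
sift down from index 3:
  14 vs larger child 31 at index 8, swap → [33, 29, 44, 31, 57, 56, 38, 18, 14, 41, 24, 51, 45, 21]
sift down from index 2:
  44 vs larger child 56 at index 5, swap → [33, 29, 56, 31, 57, 44, 38, 18, 14, 41, 24, 51, 45, 21]
  44 vs larger child 51 at index 11, swap → [33, 29, 56, 31, 57, 51, 38, 18, 14, 41, 24, 44, 45, 21]
sift down from index 1:
  29 vs larger child 57 at index 4, swap → [33, 57, 56, 31, 29, 51, 38, 18, 14, 41, 24, 44, 45, 21]
  29 vs larger child 41 at index 9, swap → [33, 57, 56, 31, 41, 51, 38, 18, 14, 29, 24, 44, 45, 21]
sift down from index 0:
  33 vs larger child 57 at index 1, swap → [57, 33, 56, 31, 41, 51, 38, 18, 14, 29, 24, 44, 45, 21]
  33 vs larger child 41 at index 4, swap → [57, 41, 56, 31, 33, 51, 38, 18, 14, 29, 24, 44, 45, 21]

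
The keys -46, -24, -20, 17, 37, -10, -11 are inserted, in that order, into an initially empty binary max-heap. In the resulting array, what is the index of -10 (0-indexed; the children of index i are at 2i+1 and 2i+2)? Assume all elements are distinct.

2

Insert -46:
  append -46 at index 0 → [-46] (no swap needed)
Insert -24:
  append -24 at index 1 → [-46, -24]
  -24 > parent -46 at index 0, swap → [-24, -46]
Insert -20:
  append -20 at index 2 → [-24, -46, -20]
  -20 > parent -24 at index 0, swap → [-20, -46, -24]
Insert 17:
  append 17 at index 3 → [-20, -46, -24, 17]
  17 > parent -46 at index 1, swap → [-20, 17, -24, -46]
  17 > parent -20 at index 0, swap → [17, -20, -24, -46]
Insert 37:
  append 37 at index 4 → [17, -20, -24, -46, 37]
  37 > parent -20 at index 1, swap → [17, 37, -24, -46, -20]
  37 > parent 17 at index 0, swap → [37, 17, -24, -46, -20]
Insert -10:
  append -10 at index 5 → [37, 17, -24, -46, -20, -10]
  -10 > parent -24 at index 2, swap → [37, 17, -10, -46, -20, -24]
Insert -11:
  append -11 at index 6 → [37, 17, -10, -46, -20, -24, -11] (no swap needed)
resulting array: [37, 17, -10, -46, -20, -24, -11]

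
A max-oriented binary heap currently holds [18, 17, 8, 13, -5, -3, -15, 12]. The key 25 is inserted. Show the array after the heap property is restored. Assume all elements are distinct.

[25, 18, 8, 17, -5, -3, -15, 12, 13]

append 25 at index 8 → [18, 17, 8, 13, -5, -3, -15, 12, 25]
25 > parent 13 at index 3, swap → [18, 17, 8, 25, -5, -3, -15, 12, 13]
25 > parent 17 at index 1, swap → [18, 25, 8, 17, -5, -3, -15, 12, 13]
25 > parent 18 at index 0, swap → [25, 18, 8, 17, -5, -3, -15, 12, 13]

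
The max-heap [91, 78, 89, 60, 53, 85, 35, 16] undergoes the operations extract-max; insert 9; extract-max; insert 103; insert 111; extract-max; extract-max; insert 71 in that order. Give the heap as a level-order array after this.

extract-max → returns 91:
  remove root 91; move last element 16 to root → [16, 78, 89, 60, 53, 85, 35]
  16 vs larger child 89 at index 2, swap → [89, 78, 16, 60, 53, 85, 35]
  16 vs larger child 85 at index 5, swap → [89, 78, 85, 60, 53, 16, 35]
insert 9:
  append 9 at index 7 → [89, 78, 85, 60, 53, 16, 35, 9] (no swap needed)
extract-max → returns 89:
  remove root 89; move last element 9 to root → [9, 78, 85, 60, 53, 16, 35]
  9 vs larger child 85 at index 2, swap → [85, 78, 9, 60, 53, 16, 35]
  9 vs larger child 35 at index 6, swap → [85, 78, 35, 60, 53, 16, 9]
insert 103:
  append 103 at index 7 → [85, 78, 35, 60, 53, 16, 9, 103]
  103 > parent 60 at index 3, swap → [85, 78, 35, 103, 53, 16, 9, 60]
  103 > parent 78 at index 1, swap → [85, 103, 35, 78, 53, 16, 9, 60]
  103 > parent 85 at index 0, swap → [103, 85, 35, 78, 53, 16, 9, 60]
insert 111:
  append 111 at index 8 → [103, 85, 35, 78, 53, 16, 9, 60, 111]
  111 > parent 78 at index 3, swap → [103, 85, 35, 111, 53, 16, 9, 60, 78]
  111 > parent 85 at index 1, swap → [103, 111, 35, 85, 53, 16, 9, 60, 78]
  111 > parent 103 at index 0, swap → [111, 103, 35, 85, 53, 16, 9, 60, 78]
extract-max → returns 111:
  remove root 111; move last element 78 to root → [78, 103, 35, 85, 53, 16, 9, 60]
  78 vs larger child 103 at index 1, swap → [103, 78, 35, 85, 53, 16, 9, 60]
  78 vs larger child 85 at index 3, swap → [103, 85, 35, 78, 53, 16, 9, 60]
extract-max → returns 103:
  remove root 103; move last element 60 to root → [60, 85, 35, 78, 53, 16, 9]
  60 vs larger child 85 at index 1, swap → [85, 60, 35, 78, 53, 16, 9]
  60 vs larger child 78 at index 3, swap → [85, 78, 35, 60, 53, 16, 9]
insert 71:
  append 71 at index 7 → [85, 78, 35, 60, 53, 16, 9, 71]
  71 > parent 60 at index 3, swap → [85, 78, 35, 71, 53, 16, 9, 60]

[85, 78, 35, 71, 53, 16, 9, 60]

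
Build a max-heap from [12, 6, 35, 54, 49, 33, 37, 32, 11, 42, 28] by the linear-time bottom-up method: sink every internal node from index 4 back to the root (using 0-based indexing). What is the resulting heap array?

[54, 49, 37, 32, 42, 33, 35, 6, 11, 12, 28]

sift down from index 4: already satisfies heap property
sift down from index 3: already satisfies heap property
sift down from index 2:
  35 vs larger child 37 at index 6, swap → [12, 6, 37, 54, 49, 33, 35, 32, 11, 42, 28]
sift down from index 1:
  6 vs larger child 54 at index 3, swap → [12, 54, 37, 6, 49, 33, 35, 32, 11, 42, 28]
  6 vs larger child 32 at index 7, swap → [12, 54, 37, 32, 49, 33, 35, 6, 11, 42, 28]
sift down from index 0:
  12 vs larger child 54 at index 1, swap → [54, 12, 37, 32, 49, 33, 35, 6, 11, 42, 28]
  12 vs larger child 49 at index 4, swap → [54, 49, 37, 32, 12, 33, 35, 6, 11, 42, 28]
  12 vs larger child 42 at index 9, swap → [54, 49, 37, 32, 42, 33, 35, 6, 11, 12, 28]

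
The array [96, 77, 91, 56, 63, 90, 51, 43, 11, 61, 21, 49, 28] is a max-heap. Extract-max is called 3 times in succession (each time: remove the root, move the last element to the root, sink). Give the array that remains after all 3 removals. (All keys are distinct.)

[77, 63, 51, 56, 61, 49, 28, 43, 11, 21]

extract-max #1 returns 96:
  remove root 96; move last element 28 to root → [28, 77, 91, 56, 63, 90, 51, 43, 11, 61, 21, 49]
  28 vs larger child 91 at index 2, swap → [91, 77, 28, 56, 63, 90, 51, 43, 11, 61, 21, 49]
  28 vs larger child 90 at index 5, swap → [91, 77, 90, 56, 63, 28, 51, 43, 11, 61, 21, 49]
  28 vs only child 49 at index 11, swap → [91, 77, 90, 56, 63, 49, 51, 43, 11, 61, 21, 28]
extract-max #2 returns 91:
  remove root 91; move last element 28 to root → [28, 77, 90, 56, 63, 49, 51, 43, 11, 61, 21]
  28 vs larger child 90 at index 2, swap → [90, 77, 28, 56, 63, 49, 51, 43, 11, 61, 21]
  28 vs larger child 51 at index 6, swap → [90, 77, 51, 56, 63, 49, 28, 43, 11, 61, 21]
extract-max #3 returns 90:
  remove root 90; move last element 21 to root → [21, 77, 51, 56, 63, 49, 28, 43, 11, 61]
  21 vs larger child 77 at index 1, swap → [77, 21, 51, 56, 63, 49, 28, 43, 11, 61]
  21 vs larger child 63 at index 4, swap → [77, 63, 51, 56, 21, 49, 28, 43, 11, 61]
  21 vs only child 61 at index 9, swap → [77, 63, 51, 56, 61, 49, 28, 43, 11, 21]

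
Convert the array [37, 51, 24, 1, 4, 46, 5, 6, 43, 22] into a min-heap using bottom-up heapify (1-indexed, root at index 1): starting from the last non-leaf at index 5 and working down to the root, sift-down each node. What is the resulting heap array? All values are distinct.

[1, 4, 5, 6, 22, 46, 24, 51, 43, 37]

sift down from index 5: already satisfies heap property
sift down from index 4: already satisfies heap property
sift down from index 3:
  24 vs smaller child 5 at index 7, swap → [37, 51, 5, 1, 4, 46, 24, 6, 43, 22]
sift down from index 2:
  51 vs smaller child 1 at index 4, swap → [37, 1, 5, 51, 4, 46, 24, 6, 43, 22]
  51 vs smaller child 6 at index 8, swap → [37, 1, 5, 6, 4, 46, 24, 51, 43, 22]
sift down from index 1:
  37 vs smaller child 1 at index 2, swap → [1, 37, 5, 6, 4, 46, 24, 51, 43, 22]
  37 vs smaller child 4 at index 5, swap → [1, 4, 5, 6, 37, 46, 24, 51, 43, 22]
  37 vs only child 22 at index 10, swap → [1, 4, 5, 6, 22, 46, 24, 51, 43, 37]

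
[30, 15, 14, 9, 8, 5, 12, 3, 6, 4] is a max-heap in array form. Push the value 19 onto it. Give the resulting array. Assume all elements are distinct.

append 19 at index 10 → [30, 15, 14, 9, 8, 5, 12, 3, 6, 4, 19]
19 > parent 8 at index 4, swap → [30, 15, 14, 9, 19, 5, 12, 3, 6, 4, 8]
19 > parent 15 at index 1, swap → [30, 19, 14, 9, 15, 5, 12, 3, 6, 4, 8]

[30, 19, 14, 9, 15, 5, 12, 3, 6, 4, 8]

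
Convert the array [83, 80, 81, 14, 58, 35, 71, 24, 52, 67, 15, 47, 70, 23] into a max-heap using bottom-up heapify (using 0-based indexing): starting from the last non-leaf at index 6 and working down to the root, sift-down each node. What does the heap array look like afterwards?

sift down from index 6: already satisfies heap property
sift down from index 5:
  35 vs larger child 70 at index 12, swap → [83, 80, 81, 14, 58, 70, 71, 24, 52, 67, 15, 47, 35, 23]
sift down from index 4:
  58 vs larger child 67 at index 9, swap → [83, 80, 81, 14, 67, 70, 71, 24, 52, 58, 15, 47, 35, 23]
sift down from index 3:
  14 vs larger child 52 at index 8, swap → [83, 80, 81, 52, 67, 70, 71, 24, 14, 58, 15, 47, 35, 23]
sift down from index 2: already satisfies heap property
sift down from index 1: already satisfies heap property
sift down from index 0: already satisfies heap property

[83, 80, 81, 52, 67, 70, 71, 24, 14, 58, 15, 47, 35, 23]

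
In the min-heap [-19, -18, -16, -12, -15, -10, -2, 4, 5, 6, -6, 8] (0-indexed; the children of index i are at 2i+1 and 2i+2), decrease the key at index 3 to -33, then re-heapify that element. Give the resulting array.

set index 3 from -12 to -33 → [-19, -18, -16, -33, -15, -10, -2, 4, 5, 6, -6, 8]
-33 < parent -18 at index 1, swap → [-19, -33, -16, -18, -15, -10, -2, 4, 5, 6, -6, 8]
-33 < parent -19 at index 0, swap → [-33, -19, -16, -18, -15, -10, -2, 4, 5, 6, -6, 8]

[-33, -19, -16, -18, -15, -10, -2, 4, 5, 6, -6, 8]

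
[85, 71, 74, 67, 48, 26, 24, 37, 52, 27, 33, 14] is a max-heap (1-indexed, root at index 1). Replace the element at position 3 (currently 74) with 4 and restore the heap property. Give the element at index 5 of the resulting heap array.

48

set index 3 from 74 to 4 → [85, 71, 4, 67, 48, 26, 24, 37, 52, 27, 33, 14]
4 vs larger child 26 at index 6, swap → [85, 71, 26, 67, 48, 4, 24, 37, 52, 27, 33, 14]
4 vs only child 14 at index 12, swap → [85, 71, 26, 67, 48, 14, 24, 37, 52, 27, 33, 4]
resulting array: [85, 71, 26, 67, 48, 14, 24, 37, 52, 27, 33, 4]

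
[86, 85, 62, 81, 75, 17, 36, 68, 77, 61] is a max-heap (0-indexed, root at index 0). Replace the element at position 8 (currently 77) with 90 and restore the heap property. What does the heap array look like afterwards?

set index 8 from 77 to 90 → [86, 85, 62, 81, 75, 17, 36, 68, 90, 61]
90 > parent 81 at index 3, swap → [86, 85, 62, 90, 75, 17, 36, 68, 81, 61]
90 > parent 85 at index 1, swap → [86, 90, 62, 85, 75, 17, 36, 68, 81, 61]
90 > parent 86 at index 0, swap → [90, 86, 62, 85, 75, 17, 36, 68, 81, 61]

[90, 86, 62, 85, 75, 17, 36, 68, 81, 61]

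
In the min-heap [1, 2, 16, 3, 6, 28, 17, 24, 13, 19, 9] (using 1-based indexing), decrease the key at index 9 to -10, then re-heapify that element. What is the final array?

set index 9 from 13 to -10 → [1, 2, 16, 3, 6, 28, 17, 24, -10, 19, 9]
-10 < parent 3 at index 4, swap → [1, 2, 16, -10, 6, 28, 17, 24, 3, 19, 9]
-10 < parent 2 at index 2, swap → [1, -10, 16, 2, 6, 28, 17, 24, 3, 19, 9]
-10 < parent 1 at index 1, swap → [-10, 1, 16, 2, 6, 28, 17, 24, 3, 19, 9]

[-10, 1, 16, 2, 6, 28, 17, 24, 3, 19, 9]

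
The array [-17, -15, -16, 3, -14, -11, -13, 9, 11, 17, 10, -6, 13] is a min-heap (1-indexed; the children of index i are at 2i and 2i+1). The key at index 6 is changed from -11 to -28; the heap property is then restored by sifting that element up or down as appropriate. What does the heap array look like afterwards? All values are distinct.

[-28, -15, -17, 3, -14, -16, -13, 9, 11, 17, 10, -6, 13]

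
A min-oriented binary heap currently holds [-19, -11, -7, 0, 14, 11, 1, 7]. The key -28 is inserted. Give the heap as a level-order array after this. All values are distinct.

[-28, -19, -7, -11, 14, 11, 1, 7, 0]

append -28 at index 8 → [-19, -11, -7, 0, 14, 11, 1, 7, -28]
-28 < parent 0 at index 3, swap → [-19, -11, -7, -28, 14, 11, 1, 7, 0]
-28 < parent -11 at index 1, swap → [-19, -28, -7, -11, 14, 11, 1, 7, 0]
-28 < parent -19 at index 0, swap → [-28, -19, -7, -11, 14, 11, 1, 7, 0]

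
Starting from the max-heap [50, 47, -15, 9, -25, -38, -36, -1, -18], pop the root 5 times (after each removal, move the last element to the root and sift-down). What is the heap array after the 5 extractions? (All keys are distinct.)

extract-max #1 returns 50:
  remove root 50; move last element -18 to root → [-18, 47, -15, 9, -25, -38, -36, -1]
  -18 vs larger child 47 at index 1, swap → [47, -18, -15, 9, -25, -38, -36, -1]
  -18 vs larger child 9 at index 3, swap → [47, 9, -15, -18, -25, -38, -36, -1]
  -18 vs only child -1 at index 7, swap → [47, 9, -15, -1, -25, -38, -36, -18]
extract-max #2 returns 47:
  remove root 47; move last element -18 to root → [-18, 9, -15, -1, -25, -38, -36]
  -18 vs larger child 9 at index 1, swap → [9, -18, -15, -1, -25, -38, -36]
  -18 vs larger child -1 at index 3, swap → [9, -1, -15, -18, -25, -38, -36]
extract-max #3 returns 9:
  remove root 9; move last element -36 to root → [-36, -1, -15, -18, -25, -38]
  -36 vs larger child -1 at index 1, swap → [-1, -36, -15, -18, -25, -38]
  -36 vs larger child -18 at index 3, swap → [-1, -18, -15, -36, -25, -38]
extract-max #4 returns -1:
  remove root -1; move last element -38 to root → [-38, -18, -15, -36, -25]
  -38 vs larger child -15 at index 2, swap → [-15, -18, -38, -36, -25]
extract-max #5 returns -15:
  remove root -15; move last element -25 to root → [-25, -18, -38, -36]
  -25 vs larger child -18 at index 1, swap → [-18, -25, -38, -36]

[-18, -25, -38, -36]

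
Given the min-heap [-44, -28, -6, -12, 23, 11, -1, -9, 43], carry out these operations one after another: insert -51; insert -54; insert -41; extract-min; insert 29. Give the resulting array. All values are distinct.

[-51, -44, -41, -12, -28, -6, -1, -9, 43, 23, 11, 29]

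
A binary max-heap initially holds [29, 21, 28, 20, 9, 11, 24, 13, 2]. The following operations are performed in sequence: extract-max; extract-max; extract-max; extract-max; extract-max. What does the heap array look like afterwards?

[13, 11, 9, 2]

extract-max → returns 29:
  remove root 29; move last element 2 to root → [2, 21, 28, 20, 9, 11, 24, 13]
  2 vs larger child 28 at index 2, swap → [28, 21, 2, 20, 9, 11, 24, 13]
  2 vs larger child 24 at index 6, swap → [28, 21, 24, 20, 9, 11, 2, 13]
extract-max → returns 28:
  remove root 28; move last element 13 to root → [13, 21, 24, 20, 9, 11, 2]
  13 vs larger child 24 at index 2, swap → [24, 21, 13, 20, 9, 11, 2]
extract-max → returns 24:
  remove root 24; move last element 2 to root → [2, 21, 13, 20, 9, 11]
  2 vs larger child 21 at index 1, swap → [21, 2, 13, 20, 9, 11]
  2 vs larger child 20 at index 3, swap → [21, 20, 13, 2, 9, 11]
extract-max → returns 21:
  remove root 21; move last element 11 to root → [11, 20, 13, 2, 9]
  11 vs larger child 20 at index 1, swap → [20, 11, 13, 2, 9]
extract-max → returns 20:
  remove root 20; move last element 9 to root → [9, 11, 13, 2]
  9 vs larger child 13 at index 2, swap → [13, 11, 9, 2]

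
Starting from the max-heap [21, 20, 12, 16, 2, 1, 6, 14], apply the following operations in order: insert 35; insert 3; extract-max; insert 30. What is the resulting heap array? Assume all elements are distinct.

[30, 21, 12, 16, 20, 1, 6, 14, 2, 3]

insert 35:
  append 35 at index 8 → [21, 20, 12, 16, 2, 1, 6, 14, 35]
  35 > parent 16 at index 3, swap → [21, 20, 12, 35, 2, 1, 6, 14, 16]
  35 > parent 20 at index 1, swap → [21, 35, 12, 20, 2, 1, 6, 14, 16]
  35 > parent 21 at index 0, swap → [35, 21, 12, 20, 2, 1, 6, 14, 16]
insert 3:
  append 3 at index 9 → [35, 21, 12, 20, 2, 1, 6, 14, 16, 3]
  3 > parent 2 at index 4, swap → [35, 21, 12, 20, 3, 1, 6, 14, 16, 2]
extract-max → returns 35:
  remove root 35; move last element 2 to root → [2, 21, 12, 20, 3, 1, 6, 14, 16]
  2 vs larger child 21 at index 1, swap → [21, 2, 12, 20, 3, 1, 6, 14, 16]
  2 vs larger child 20 at index 3, swap → [21, 20, 12, 2, 3, 1, 6, 14, 16]
  2 vs larger child 16 at index 8, swap → [21, 20, 12, 16, 3, 1, 6, 14, 2]
insert 30:
  append 30 at index 9 → [21, 20, 12, 16, 3, 1, 6, 14, 2, 30]
  30 > parent 3 at index 4, swap → [21, 20, 12, 16, 30, 1, 6, 14, 2, 3]
  30 > parent 20 at index 1, swap → [21, 30, 12, 16, 20, 1, 6, 14, 2, 3]
  30 > parent 21 at index 0, swap → [30, 21, 12, 16, 20, 1, 6, 14, 2, 3]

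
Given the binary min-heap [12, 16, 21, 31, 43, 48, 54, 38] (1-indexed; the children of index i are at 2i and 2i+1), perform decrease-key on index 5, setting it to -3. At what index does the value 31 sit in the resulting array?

set index 5 from 43 to -3 → [12, 16, 21, 31, -3, 48, 54, 38]
-3 < parent 16 at index 2, swap → [12, -3, 21, 31, 16, 48, 54, 38]
-3 < parent 12 at index 1, swap → [-3, 12, 21, 31, 16, 48, 54, 38]
resulting array: [-3, 12, 21, 31, 16, 48, 54, 38]

4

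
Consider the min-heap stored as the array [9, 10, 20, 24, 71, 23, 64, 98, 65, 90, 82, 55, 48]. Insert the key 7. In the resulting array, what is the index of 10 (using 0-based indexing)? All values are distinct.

1

append 7 at index 13 → [9, 10, 20, 24, 71, 23, 64, 98, 65, 90, 82, 55, 48, 7]
7 < parent 64 at index 6, swap → [9, 10, 20, 24, 71, 23, 7, 98, 65, 90, 82, 55, 48, 64]
7 < parent 20 at index 2, swap → [9, 10, 7, 24, 71, 23, 20, 98, 65, 90, 82, 55, 48, 64]
7 < parent 9 at index 0, swap → [7, 10, 9, 24, 71, 23, 20, 98, 65, 90, 82, 55, 48, 64]
resulting array: [7, 10, 9, 24, 71, 23, 20, 98, 65, 90, 82, 55, 48, 64]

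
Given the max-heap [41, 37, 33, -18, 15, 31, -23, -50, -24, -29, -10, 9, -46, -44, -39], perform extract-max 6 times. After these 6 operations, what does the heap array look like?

extract-max #1 returns 41:
  remove root 41; move last element -39 to root → [-39, 37, 33, -18, 15, 31, -23, -50, -24, -29, -10, 9, -46, -44]
  -39 vs larger child 37 at index 1, swap → [37, -39, 33, -18, 15, 31, -23, -50, -24, -29, -10, 9, -46, -44]
  -39 vs larger child 15 at index 4, swap → [37, 15, 33, -18, -39, 31, -23, -50, -24, -29, -10, 9, -46, -44]
  -39 vs larger child -10 at index 10, swap → [37, 15, 33, -18, -10, 31, -23, -50, -24, -29, -39, 9, -46, -44]
extract-max #2 returns 37:
  remove root 37; move last element -44 to root → [-44, 15, 33, -18, -10, 31, -23, -50, -24, -29, -39, 9, -46]
  -44 vs larger child 33 at index 2, swap → [33, 15, -44, -18, -10, 31, -23, -50, -24, -29, -39, 9, -46]
  -44 vs larger child 31 at index 5, swap → [33, 15, 31, -18, -10, -44, -23, -50, -24, -29, -39, 9, -46]
  -44 vs larger child 9 at index 11, swap → [33, 15, 31, -18, -10, 9, -23, -50, -24, -29, -39, -44, -46]
extract-max #3 returns 33:
  remove root 33; move last element -46 to root → [-46, 15, 31, -18, -10, 9, -23, -50, -24, -29, -39, -44]
  -46 vs larger child 31 at index 2, swap → [31, 15, -46, -18, -10, 9, -23, -50, -24, -29, -39, -44]
  -46 vs larger child 9 at index 5, swap → [31, 15, 9, -18, -10, -46, -23, -50, -24, -29, -39, -44]
  -46 vs only child -44 at index 11, swap → [31, 15, 9, -18, -10, -44, -23, -50, -24, -29, -39, -46]
extract-max #4 returns 31:
  remove root 31; move last element -46 to root → [-46, 15, 9, -18, -10, -44, -23, -50, -24, -29, -39]
  -46 vs larger child 15 at index 1, swap → [15, -46, 9, -18, -10, -44, -23, -50, -24, -29, -39]
  -46 vs larger child -10 at index 4, swap → [15, -10, 9, -18, -46, -44, -23, -50, -24, -29, -39]
  -46 vs larger child -29 at index 9, swap → [15, -10, 9, -18, -29, -44, -23, -50, -24, -46, -39]
extract-max #5 returns 15:
  remove root 15; move last element -39 to root → [-39, -10, 9, -18, -29, -44, -23, -50, -24, -46]
  -39 vs larger child 9 at index 2, swap → [9, -10, -39, -18, -29, -44, -23, -50, -24, -46]
  -39 vs larger child -23 at index 6, swap → [9, -10, -23, -18, -29, -44, -39, -50, -24, -46]
extract-max #6 returns 9:
  remove root 9; move last element -46 to root → [-46, -10, -23, -18, -29, -44, -39, -50, -24]
  -46 vs larger child -10 at index 1, swap → [-10, -46, -23, -18, -29, -44, -39, -50, -24]
  -46 vs larger child -18 at index 3, swap → [-10, -18, -23, -46, -29, -44, -39, -50, -24]
  -46 vs larger child -24 at index 8, swap → [-10, -18, -23, -24, -29, -44, -39, -50, -46]

[-10, -18, -23, -24, -29, -44, -39, -50, -46]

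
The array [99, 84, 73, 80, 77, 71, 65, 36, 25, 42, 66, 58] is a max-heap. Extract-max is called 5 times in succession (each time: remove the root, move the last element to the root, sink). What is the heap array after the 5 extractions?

extract-max #1 returns 99:
  remove root 99; move last element 58 to root → [58, 84, 73, 80, 77, 71, 65, 36, 25, 42, 66]
  58 vs larger child 84 at index 1, swap → [84, 58, 73, 80, 77, 71, 65, 36, 25, 42, 66]
  58 vs larger child 80 at index 3, swap → [84, 80, 73, 58, 77, 71, 65, 36, 25, 42, 66]
extract-max #2 returns 84:
  remove root 84; move last element 66 to root → [66, 80, 73, 58, 77, 71, 65, 36, 25, 42]
  66 vs larger child 80 at index 1, swap → [80, 66, 73, 58, 77, 71, 65, 36, 25, 42]
  66 vs larger child 77 at index 4, swap → [80, 77, 73, 58, 66, 71, 65, 36, 25, 42]
extract-max #3 returns 80:
  remove root 80; move last element 42 to root → [42, 77, 73, 58, 66, 71, 65, 36, 25]
  42 vs larger child 77 at index 1, swap → [77, 42, 73, 58, 66, 71, 65, 36, 25]
  42 vs larger child 66 at index 4, swap → [77, 66, 73, 58, 42, 71, 65, 36, 25]
extract-max #4 returns 77:
  remove root 77; move last element 25 to root → [25, 66, 73, 58, 42, 71, 65, 36]
  25 vs larger child 73 at index 2, swap → [73, 66, 25, 58, 42, 71, 65, 36]
  25 vs larger child 71 at index 5, swap → [73, 66, 71, 58, 42, 25, 65, 36]
extract-max #5 returns 73:
  remove root 73; move last element 36 to root → [36, 66, 71, 58, 42, 25, 65]
  36 vs larger child 71 at index 2, swap → [71, 66, 36, 58, 42, 25, 65]
  36 vs larger child 65 at index 6, swap → [71, 66, 65, 58, 42, 25, 36]

[71, 66, 65, 58, 42, 25, 36]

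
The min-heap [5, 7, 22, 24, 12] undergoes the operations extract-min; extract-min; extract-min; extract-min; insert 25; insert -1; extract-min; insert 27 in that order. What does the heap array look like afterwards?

[24, 25, 27]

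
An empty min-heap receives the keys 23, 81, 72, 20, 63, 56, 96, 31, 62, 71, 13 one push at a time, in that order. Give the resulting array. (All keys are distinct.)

[13, 20, 56, 31, 23, 72, 96, 81, 62, 71, 63]

Insert 23:
  append 23 at index 0 → [23] (no swap needed)
Insert 81:
  append 81 at index 1 → [23, 81] (no swap needed)
Insert 72:
  append 72 at index 2 → [23, 81, 72] (no swap needed)
Insert 20:
  append 20 at index 3 → [23, 81, 72, 20]
  20 < parent 81 at index 1, swap → [23, 20, 72, 81]
  20 < parent 23 at index 0, swap → [20, 23, 72, 81]
Insert 63:
  append 63 at index 4 → [20, 23, 72, 81, 63] (no swap needed)
Insert 56:
  append 56 at index 5 → [20, 23, 72, 81, 63, 56]
  56 < parent 72 at index 2, swap → [20, 23, 56, 81, 63, 72]
Insert 96:
  append 96 at index 6 → [20, 23, 56, 81, 63, 72, 96] (no swap needed)
Insert 31:
  append 31 at index 7 → [20, 23, 56, 81, 63, 72, 96, 31]
  31 < parent 81 at index 3, swap → [20, 23, 56, 31, 63, 72, 96, 81]
Insert 62:
  append 62 at index 8 → [20, 23, 56, 31, 63, 72, 96, 81, 62] (no swap needed)
Insert 71:
  append 71 at index 9 → [20, 23, 56, 31, 63, 72, 96, 81, 62, 71] (no swap needed)
Insert 13:
  append 13 at index 10 → [20, 23, 56, 31, 63, 72, 96, 81, 62, 71, 13]
  13 < parent 63 at index 4, swap → [20, 23, 56, 31, 13, 72, 96, 81, 62, 71, 63]
  13 < parent 23 at index 1, swap → [20, 13, 56, 31, 23, 72, 96, 81, 62, 71, 63]
  13 < parent 20 at index 0, swap → [13, 20, 56, 31, 23, 72, 96, 81, 62, 71, 63]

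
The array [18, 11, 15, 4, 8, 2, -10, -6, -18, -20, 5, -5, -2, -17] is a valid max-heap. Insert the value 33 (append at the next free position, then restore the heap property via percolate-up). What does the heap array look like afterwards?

[33, 11, 18, 4, 8, 2, 15, -6, -18, -20, 5, -5, -2, -17, -10]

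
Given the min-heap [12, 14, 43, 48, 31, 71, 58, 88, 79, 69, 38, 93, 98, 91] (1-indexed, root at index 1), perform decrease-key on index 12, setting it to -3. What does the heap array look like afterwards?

[-3, 14, 12, 48, 31, 43, 58, 88, 79, 69, 38, 71, 98, 91]

set index 12 from 93 to -3 → [12, 14, 43, 48, 31, 71, 58, 88, 79, 69, 38, -3, 98, 91]
-3 < parent 71 at index 6, swap → [12, 14, 43, 48, 31, -3, 58, 88, 79, 69, 38, 71, 98, 91]
-3 < parent 43 at index 3, swap → [12, 14, -3, 48, 31, 43, 58, 88, 79, 69, 38, 71, 98, 91]
-3 < parent 12 at index 1, swap → [-3, 14, 12, 48, 31, 43, 58, 88, 79, 69, 38, 71, 98, 91]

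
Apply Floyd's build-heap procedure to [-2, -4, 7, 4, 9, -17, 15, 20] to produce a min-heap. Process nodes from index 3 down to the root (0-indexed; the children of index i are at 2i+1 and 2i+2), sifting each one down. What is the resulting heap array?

[-17, -4, -2, 4, 9, 7, 15, 20]

sift down from index 3: already satisfies heap property
sift down from index 2:
  7 vs smaller child -17 at index 5, swap → [-2, -4, -17, 4, 9, 7, 15, 20]
sift down from index 1: already satisfies heap property
sift down from index 0:
  -2 vs smaller child -17 at index 2, swap → [-17, -4, -2, 4, 9, 7, 15, 20]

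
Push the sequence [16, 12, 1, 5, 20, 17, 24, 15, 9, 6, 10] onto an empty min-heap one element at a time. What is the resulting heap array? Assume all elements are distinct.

[1, 5, 12, 9, 6, 17, 24, 16, 15, 20, 10]

Insert 16:
  append 16 at index 0 → [16] (no swap needed)
Insert 12:
  append 12 at index 1 → [16, 12]
  12 < parent 16 at index 0, swap → [12, 16]
Insert 1:
  append 1 at index 2 → [12, 16, 1]
  1 < parent 12 at index 0, swap → [1, 16, 12]
Insert 5:
  append 5 at index 3 → [1, 16, 12, 5]
  5 < parent 16 at index 1, swap → [1, 5, 12, 16]
Insert 20:
  append 20 at index 4 → [1, 5, 12, 16, 20] (no swap needed)
Insert 17:
  append 17 at index 5 → [1, 5, 12, 16, 20, 17] (no swap needed)
Insert 24:
  append 24 at index 6 → [1, 5, 12, 16, 20, 17, 24] (no swap needed)
Insert 15:
  append 15 at index 7 → [1, 5, 12, 16, 20, 17, 24, 15]
  15 < parent 16 at index 3, swap → [1, 5, 12, 15, 20, 17, 24, 16]
Insert 9:
  append 9 at index 8 → [1, 5, 12, 15, 20, 17, 24, 16, 9]
  9 < parent 15 at index 3, swap → [1, 5, 12, 9, 20, 17, 24, 16, 15]
Insert 6:
  append 6 at index 9 → [1, 5, 12, 9, 20, 17, 24, 16, 15, 6]
  6 < parent 20 at index 4, swap → [1, 5, 12, 9, 6, 17, 24, 16, 15, 20]
Insert 10:
  append 10 at index 10 → [1, 5, 12, 9, 6, 17, 24, 16, 15, 20, 10] (no swap needed)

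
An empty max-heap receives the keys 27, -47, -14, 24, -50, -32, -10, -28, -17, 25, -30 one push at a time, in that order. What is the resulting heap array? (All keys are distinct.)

[27, 25, -10, -17, 24, -32, -14, -47, -28, -50, -30]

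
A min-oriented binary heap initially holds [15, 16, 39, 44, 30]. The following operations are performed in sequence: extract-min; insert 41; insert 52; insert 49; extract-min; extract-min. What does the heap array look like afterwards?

[39, 41, 52, 44, 49]

extract-min → returns 15:
  remove root 15; move last element 30 to root → [30, 16, 39, 44]
  30 vs smaller child 16 at index 1, swap → [16, 30, 39, 44]
insert 41:
  append 41 at index 4 → [16, 30, 39, 44, 41] (no swap needed)
insert 52:
  append 52 at index 5 → [16, 30, 39, 44, 41, 52] (no swap needed)
insert 49:
  append 49 at index 6 → [16, 30, 39, 44, 41, 52, 49] (no swap needed)
extract-min → returns 16:
  remove root 16; move last element 49 to root → [49, 30, 39, 44, 41, 52]
  49 vs smaller child 30 at index 1, swap → [30, 49, 39, 44, 41, 52]
  49 vs smaller child 41 at index 4, swap → [30, 41, 39, 44, 49, 52]
extract-min → returns 30:
  remove root 30; move last element 52 to root → [52, 41, 39, 44, 49]
  52 vs smaller child 39 at index 2, swap → [39, 41, 52, 44, 49]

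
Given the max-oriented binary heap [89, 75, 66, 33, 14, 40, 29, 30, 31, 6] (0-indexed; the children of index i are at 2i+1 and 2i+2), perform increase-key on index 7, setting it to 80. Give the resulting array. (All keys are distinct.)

set index 7 from 30 to 80 → [89, 75, 66, 33, 14, 40, 29, 80, 31, 6]
80 > parent 33 at index 3, swap → [89, 75, 66, 80, 14, 40, 29, 33, 31, 6]
80 > parent 75 at index 1, swap → [89, 80, 66, 75, 14, 40, 29, 33, 31, 6]

[89, 80, 66, 75, 14, 40, 29, 33, 31, 6]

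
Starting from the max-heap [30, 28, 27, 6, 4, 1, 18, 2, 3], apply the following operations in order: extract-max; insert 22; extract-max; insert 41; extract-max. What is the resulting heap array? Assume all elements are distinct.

[27, 22, 18, 6, 4, 1, 3, 2]

extract-max → returns 30:
  remove root 30; move last element 3 to root → [3, 28, 27, 6, 4, 1, 18, 2]
  3 vs larger child 28 at index 1, swap → [28, 3, 27, 6, 4, 1, 18, 2]
  3 vs larger child 6 at index 3, swap → [28, 6, 27, 3, 4, 1, 18, 2]
insert 22:
  append 22 at index 8 → [28, 6, 27, 3, 4, 1, 18, 2, 22]
  22 > parent 3 at index 3, swap → [28, 6, 27, 22, 4, 1, 18, 2, 3]
  22 > parent 6 at index 1, swap → [28, 22, 27, 6, 4, 1, 18, 2, 3]
extract-max → returns 28:
  remove root 28; move last element 3 to root → [3, 22, 27, 6, 4, 1, 18, 2]
  3 vs larger child 27 at index 2, swap → [27, 22, 3, 6, 4, 1, 18, 2]
  3 vs larger child 18 at index 6, swap → [27, 22, 18, 6, 4, 1, 3, 2]
insert 41:
  append 41 at index 8 → [27, 22, 18, 6, 4, 1, 3, 2, 41]
  41 > parent 6 at index 3, swap → [27, 22, 18, 41, 4, 1, 3, 2, 6]
  41 > parent 22 at index 1, swap → [27, 41, 18, 22, 4, 1, 3, 2, 6]
  41 > parent 27 at index 0, swap → [41, 27, 18, 22, 4, 1, 3, 2, 6]
extract-max → returns 41:
  remove root 41; move last element 6 to root → [6, 27, 18, 22, 4, 1, 3, 2]
  6 vs larger child 27 at index 1, swap → [27, 6, 18, 22, 4, 1, 3, 2]
  6 vs larger child 22 at index 3, swap → [27, 22, 18, 6, 4, 1, 3, 2]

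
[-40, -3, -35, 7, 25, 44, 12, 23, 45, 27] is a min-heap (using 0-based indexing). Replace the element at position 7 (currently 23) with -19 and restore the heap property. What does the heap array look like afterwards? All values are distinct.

set index 7 from 23 to -19 → [-40, -3, -35, 7, 25, 44, 12, -19, 45, 27]
-19 < parent 7 at index 3, swap → [-40, -3, -35, -19, 25, 44, 12, 7, 45, 27]
-19 < parent -3 at index 1, swap → [-40, -19, -35, -3, 25, 44, 12, 7, 45, 27]

[-40, -19, -35, -3, 25, 44, 12, 7, 45, 27]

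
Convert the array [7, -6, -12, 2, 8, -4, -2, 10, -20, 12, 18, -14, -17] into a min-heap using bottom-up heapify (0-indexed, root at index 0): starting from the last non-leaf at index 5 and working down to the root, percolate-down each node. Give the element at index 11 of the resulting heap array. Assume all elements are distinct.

-12

sift down from index 5:
  -4 vs smaller child -17 at index 12, swap → [7, -6, -12, 2, 8, -17, -2, 10, -20, 12, 18, -14, -4]
sift down from index 4: already satisfies heap property
sift down from index 3:
  2 vs smaller child -20 at index 8, swap → [7, -6, -12, -20, 8, -17, -2, 10, 2, 12, 18, -14, -4]
sift down from index 2:
  -12 vs smaller child -17 at index 5, swap → [7, -6, -17, -20, 8, -12, -2, 10, 2, 12, 18, -14, -4]
  -12 vs smaller child -14 at index 11, swap → [7, -6, -17, -20, 8, -14, -2, 10, 2, 12, 18, -12, -4]
sift down from index 1:
  -6 vs smaller child -20 at index 3, swap → [7, -20, -17, -6, 8, -14, -2, 10, 2, 12, 18, -12, -4]
sift down from index 0:
  7 vs smaller child -20 at index 1, swap → [-20, 7, -17, -6, 8, -14, -2, 10, 2, 12, 18, -12, -4]
  7 vs smaller child -6 at index 3, swap → [-20, -6, -17, 7, 8, -14, -2, 10, 2, 12, 18, -12, -4]
  7 vs smaller child 2 at index 8, swap → [-20, -6, -17, 2, 8, -14, -2, 10, 7, 12, 18, -12, -4]
resulting array: [-20, -6, -17, 2, 8, -14, -2, 10, 7, 12, 18, -12, -4]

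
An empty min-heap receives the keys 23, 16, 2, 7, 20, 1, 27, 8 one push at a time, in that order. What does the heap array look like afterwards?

Insert 23:
  append 23 at index 0 → [23] (no swap needed)
Insert 16:
  append 16 at index 1 → [23, 16]
  16 < parent 23 at index 0, swap → [16, 23]
Insert 2:
  append 2 at index 2 → [16, 23, 2]
  2 < parent 16 at index 0, swap → [2, 23, 16]
Insert 7:
  append 7 at index 3 → [2, 23, 16, 7]
  7 < parent 23 at index 1, swap → [2, 7, 16, 23]
Insert 20:
  append 20 at index 4 → [2, 7, 16, 23, 20] (no swap needed)
Insert 1:
  append 1 at index 5 → [2, 7, 16, 23, 20, 1]
  1 < parent 16 at index 2, swap → [2, 7, 1, 23, 20, 16]
  1 < parent 2 at index 0, swap → [1, 7, 2, 23, 20, 16]
Insert 27:
  append 27 at index 6 → [1, 7, 2, 23, 20, 16, 27] (no swap needed)
Insert 8:
  append 8 at index 7 → [1, 7, 2, 23, 20, 16, 27, 8]
  8 < parent 23 at index 3, swap → [1, 7, 2, 8, 20, 16, 27, 23]

[1, 7, 2, 8, 20, 16, 27, 23]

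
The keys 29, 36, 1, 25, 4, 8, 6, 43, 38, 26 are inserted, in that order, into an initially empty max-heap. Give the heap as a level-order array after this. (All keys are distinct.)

[43, 38, 8, 36, 26, 1, 6, 25, 29, 4]

Insert 29:
  append 29 at index 0 → [29] (no swap needed)
Insert 36:
  append 36 at index 1 → [29, 36]
  36 > parent 29 at index 0, swap → [36, 29]
Insert 1:
  append 1 at index 2 → [36, 29, 1] (no swap needed)
Insert 25:
  append 25 at index 3 → [36, 29, 1, 25] (no swap needed)
Insert 4:
  append 4 at index 4 → [36, 29, 1, 25, 4] (no swap needed)
Insert 8:
  append 8 at index 5 → [36, 29, 1, 25, 4, 8]
  8 > parent 1 at index 2, swap → [36, 29, 8, 25, 4, 1]
Insert 6:
  append 6 at index 6 → [36, 29, 8, 25, 4, 1, 6] (no swap needed)
Insert 43:
  append 43 at index 7 → [36, 29, 8, 25, 4, 1, 6, 43]
  43 > parent 25 at index 3, swap → [36, 29, 8, 43, 4, 1, 6, 25]
  43 > parent 29 at index 1, swap → [36, 43, 8, 29, 4, 1, 6, 25]
  43 > parent 36 at index 0, swap → [43, 36, 8, 29, 4, 1, 6, 25]
Insert 38:
  append 38 at index 8 → [43, 36, 8, 29, 4, 1, 6, 25, 38]
  38 > parent 29 at index 3, swap → [43, 36, 8, 38, 4, 1, 6, 25, 29]
  38 > parent 36 at index 1, swap → [43, 38, 8, 36, 4, 1, 6, 25, 29]
Insert 26:
  append 26 at index 9 → [43, 38, 8, 36, 4, 1, 6, 25, 29, 26]
  26 > parent 4 at index 4, swap → [43, 38, 8, 36, 26, 1, 6, 25, 29, 4]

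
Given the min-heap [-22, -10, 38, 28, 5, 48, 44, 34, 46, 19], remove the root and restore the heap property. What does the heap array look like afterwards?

[-10, 5, 38, 28, 19, 48, 44, 34, 46]

remove root -22; move last element 19 to root → [19, -10, 38, 28, 5, 48, 44, 34, 46]
19 vs smaller child -10 at index 1, swap → [-10, 19, 38, 28, 5, 48, 44, 34, 46]
19 vs smaller child 5 at index 4, swap → [-10, 5, 38, 28, 19, 48, 44, 34, 46]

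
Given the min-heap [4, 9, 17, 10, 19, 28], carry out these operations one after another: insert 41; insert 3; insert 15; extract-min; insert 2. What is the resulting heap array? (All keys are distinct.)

[2, 4, 17, 9, 19, 28, 41, 15, 10]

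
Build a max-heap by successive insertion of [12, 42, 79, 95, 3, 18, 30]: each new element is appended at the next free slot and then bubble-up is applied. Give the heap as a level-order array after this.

Insert 12:
  append 12 at index 0 → [12] (no swap needed)
Insert 42:
  append 42 at index 1 → [12, 42]
  42 > parent 12 at index 0, swap → [42, 12]
Insert 79:
  append 79 at index 2 → [42, 12, 79]
  79 > parent 42 at index 0, swap → [79, 12, 42]
Insert 95:
  append 95 at index 3 → [79, 12, 42, 95]
  95 > parent 12 at index 1, swap → [79, 95, 42, 12]
  95 > parent 79 at index 0, swap → [95, 79, 42, 12]
Insert 3:
  append 3 at index 4 → [95, 79, 42, 12, 3] (no swap needed)
Insert 18:
  append 18 at index 5 → [95, 79, 42, 12, 3, 18] (no swap needed)
Insert 30:
  append 30 at index 6 → [95, 79, 42, 12, 3, 18, 30] (no swap needed)

[95, 79, 42, 12, 3, 18, 30]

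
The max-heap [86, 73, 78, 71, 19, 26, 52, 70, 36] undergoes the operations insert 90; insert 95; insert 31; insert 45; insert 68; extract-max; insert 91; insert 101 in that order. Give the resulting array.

insert 90:
  append 90 at index 9 → [86, 73, 78, 71, 19, 26, 52, 70, 36, 90]
  90 > parent 19 at index 4, swap → [86, 73, 78, 71, 90, 26, 52, 70, 36, 19]
  90 > parent 73 at index 1, swap → [86, 90, 78, 71, 73, 26, 52, 70, 36, 19]
  90 > parent 86 at index 0, swap → [90, 86, 78, 71, 73, 26, 52, 70, 36, 19]
insert 95:
  append 95 at index 10 → [90, 86, 78, 71, 73, 26, 52, 70, 36, 19, 95]
  95 > parent 73 at index 4, swap → [90, 86, 78, 71, 95, 26, 52, 70, 36, 19, 73]
  95 > parent 86 at index 1, swap → [90, 95, 78, 71, 86, 26, 52, 70, 36, 19, 73]
  95 > parent 90 at index 0, swap → [95, 90, 78, 71, 86, 26, 52, 70, 36, 19, 73]
insert 31:
  append 31 at index 11 → [95, 90, 78, 71, 86, 26, 52, 70, 36, 19, 73, 31]
  31 > parent 26 at index 5, swap → [95, 90, 78, 71, 86, 31, 52, 70, 36, 19, 73, 26]
insert 45:
  append 45 at index 12 → [95, 90, 78, 71, 86, 31, 52, 70, 36, 19, 73, 26, 45]
  45 > parent 31 at index 5, swap → [95, 90, 78, 71, 86, 45, 52, 70, 36, 19, 73, 26, 31]
insert 68:
  append 68 at index 13 → [95, 90, 78, 71, 86, 45, 52, 70, 36, 19, 73, 26, 31, 68]
  68 > parent 52 at index 6, swap → [95, 90, 78, 71, 86, 45, 68, 70, 36, 19, 73, 26, 31, 52]
extract-max → returns 95:
  remove root 95; move last element 52 to root → [52, 90, 78, 71, 86, 45, 68, 70, 36, 19, 73, 26, 31]
  52 vs larger child 90 at index 1, swap → [90, 52, 78, 71, 86, 45, 68, 70, 36, 19, 73, 26, 31]
  52 vs larger child 86 at index 4, swap → [90, 86, 78, 71, 52, 45, 68, 70, 36, 19, 73, 26, 31]
  52 vs larger child 73 at index 10, swap → [90, 86, 78, 71, 73, 45, 68, 70, 36, 19, 52, 26, 31]
insert 91:
  append 91 at index 13 → [90, 86, 78, 71, 73, 45, 68, 70, 36, 19, 52, 26, 31, 91]
  91 > parent 68 at index 6, swap → [90, 86, 78, 71, 73, 45, 91, 70, 36, 19, 52, 26, 31, 68]
  91 > parent 78 at index 2, swap → [90, 86, 91, 71, 73, 45, 78, 70, 36, 19, 52, 26, 31, 68]
  91 > parent 90 at index 0, swap → [91, 86, 90, 71, 73, 45, 78, 70, 36, 19, 52, 26, 31, 68]
insert 101:
  append 101 at index 14 → [91, 86, 90, 71, 73, 45, 78, 70, 36, 19, 52, 26, 31, 68, 101]
  101 > parent 78 at index 6, swap → [91, 86, 90, 71, 73, 45, 101, 70, 36, 19, 52, 26, 31, 68, 78]
  101 > parent 90 at index 2, swap → [91, 86, 101, 71, 73, 45, 90, 70, 36, 19, 52, 26, 31, 68, 78]
  101 > parent 91 at index 0, swap → [101, 86, 91, 71, 73, 45, 90, 70, 36, 19, 52, 26, 31, 68, 78]

[101, 86, 91, 71, 73, 45, 90, 70, 36, 19, 52, 26, 31, 68, 78]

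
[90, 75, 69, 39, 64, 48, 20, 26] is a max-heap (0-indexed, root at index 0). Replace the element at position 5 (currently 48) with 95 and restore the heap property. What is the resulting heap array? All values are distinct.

[95, 75, 90, 39, 64, 69, 20, 26]

set index 5 from 48 to 95 → [90, 75, 69, 39, 64, 95, 20, 26]
95 > parent 69 at index 2, swap → [90, 75, 95, 39, 64, 69, 20, 26]
95 > parent 90 at index 0, swap → [95, 75, 90, 39, 64, 69, 20, 26]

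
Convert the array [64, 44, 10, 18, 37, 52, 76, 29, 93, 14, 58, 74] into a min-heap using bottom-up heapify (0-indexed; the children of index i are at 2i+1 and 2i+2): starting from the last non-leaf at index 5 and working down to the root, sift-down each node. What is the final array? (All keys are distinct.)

[10, 14, 52, 18, 37, 64, 76, 29, 93, 44, 58, 74]

sift down from index 5: already satisfies heap property
sift down from index 4:
  37 vs smaller child 14 at index 9, swap → [64, 44, 10, 18, 14, 52, 76, 29, 93, 37, 58, 74]
sift down from index 3: already satisfies heap property
sift down from index 2: already satisfies heap property
sift down from index 1:
  44 vs smaller child 14 at index 4, swap → [64, 14, 10, 18, 44, 52, 76, 29, 93, 37, 58, 74]
  44 vs smaller child 37 at index 9, swap → [64, 14, 10, 18, 37, 52, 76, 29, 93, 44, 58, 74]
sift down from index 0:
  64 vs smaller child 10 at index 2, swap → [10, 14, 64, 18, 37, 52, 76, 29, 93, 44, 58, 74]
  64 vs smaller child 52 at index 5, swap → [10, 14, 52, 18, 37, 64, 76, 29, 93, 44, 58, 74]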